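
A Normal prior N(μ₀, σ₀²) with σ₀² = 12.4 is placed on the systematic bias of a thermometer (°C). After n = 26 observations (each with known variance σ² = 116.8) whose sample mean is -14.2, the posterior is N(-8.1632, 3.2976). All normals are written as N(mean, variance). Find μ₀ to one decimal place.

μ₀ = 8.5

The posterior mean is a precision-weighted average: μ_n = (τ₀μ₀ + τ_data·x̄)/(τ₀+τ_data), with τ₀=1/σ₀² and τ_data=n/σ².
Here τ₀ = 1/12.4 = 0.080645 and τ_data = 26/116.8 = 0.222603, so τ_n = 0.303248.
Rearranging for μ₀: μ₀ = (μ_n·τ_n − τ_data·x̄)/τ₀ = (-8.1632·0.303248 − 0.222603·-14.2) / 0.080645 = 0.685489/0.080645 ≈ 8.5.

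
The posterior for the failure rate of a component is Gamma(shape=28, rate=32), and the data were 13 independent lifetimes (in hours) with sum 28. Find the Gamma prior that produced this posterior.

Gamma–exponential conjugacy: posterior shape = α + n, posterior rate = β + Σtᵢ.
So α = 28 − 13 = 15 and β = 32 − 28 = 4.

Gamma(shape=15, rate=4)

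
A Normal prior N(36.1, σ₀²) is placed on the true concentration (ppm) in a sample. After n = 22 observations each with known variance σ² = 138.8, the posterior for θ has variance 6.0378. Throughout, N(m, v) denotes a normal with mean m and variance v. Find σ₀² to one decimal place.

σ₀² = 140.4

Posterior precision equals prior precision plus data precision: 1/σ_n² = 1/σ₀² + n/σ².
So 1/σ₀² = 1/6.0378 − 22/138.8 = 0.165623 − 0.158501 = 0.007122.
Hence σ₀² = 1/0.007122 ≈ 140.4.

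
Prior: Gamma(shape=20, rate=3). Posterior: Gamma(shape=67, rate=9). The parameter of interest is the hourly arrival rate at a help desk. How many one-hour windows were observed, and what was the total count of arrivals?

A Gamma(α, β) prior (rate parametrization) on a Poisson rate with n observations summing to S gives posterior Gamma(α+S, β+n).
Matching: Σxᵢ = 67 − 20 = 47 and n = 9 − 3 = 6.

n = 6 one-hour windows with total 47 arrivals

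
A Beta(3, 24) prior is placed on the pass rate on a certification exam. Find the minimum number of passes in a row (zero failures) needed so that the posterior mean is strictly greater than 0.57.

After k passes and 0 failures the posterior is Beta(3+k, 24), with mean (3+k)/(3+24+k).
Set (3+k)/(27+k) > 0.57 and solve: k > (0.57·27 − 3)/(1 − 0.57) = 28.814.
The smallest integer exceeding 28.814 is 29.

k = 29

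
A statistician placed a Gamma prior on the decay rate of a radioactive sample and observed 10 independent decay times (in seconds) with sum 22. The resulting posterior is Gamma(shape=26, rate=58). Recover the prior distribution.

Gamma(shape=16, rate=36)

For an exponential likelihood with a Gamma(α, β) prior on the rate, n observations with total T give posterior Gamma(α+n, β+T).
So α = 26 − 10 = 16 and β = 58 − 22 = 36.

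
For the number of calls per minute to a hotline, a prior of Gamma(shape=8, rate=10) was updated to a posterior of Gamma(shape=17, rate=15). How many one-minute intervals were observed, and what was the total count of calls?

Gamma–Poisson conjugacy: posterior shape = α + Σxᵢ, posterior rate = β + n.
Matching: Σxᵢ = 17 − 8 = 9 and n = 15 − 10 = 5.

n = 5 one-minute intervals with total 9 calls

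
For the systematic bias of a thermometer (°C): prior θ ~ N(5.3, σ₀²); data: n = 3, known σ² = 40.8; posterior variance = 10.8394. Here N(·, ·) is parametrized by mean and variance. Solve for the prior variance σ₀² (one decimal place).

Posterior precision equals prior precision plus data precision: 1/σ_n² = 1/σ₀² + n/σ².
So 1/σ₀² = 1/10.8394 − 3/40.8 = 0.092256 − 0.073529 = 0.018727.
Hence σ₀² = 1/0.018727 ≈ 53.4.

σ₀² = 53.4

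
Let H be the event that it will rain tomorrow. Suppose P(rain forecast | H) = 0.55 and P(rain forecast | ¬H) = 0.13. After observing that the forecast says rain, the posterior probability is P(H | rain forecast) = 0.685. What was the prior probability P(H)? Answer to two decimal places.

P(H) = 0.34

In odds form, posterior odds = prior odds × likelihood ratio, so prior odds = posterior odds ÷ LR.
Posterior odds = 0.685/(1−0.685) = 2.1746. LR = 0.55/0.13 = 4.2308.
Prior odds = 2.1746/4.2308 = 0.5140, so P(H) = 0.5140/(1+0.5140) ≈ 0.34.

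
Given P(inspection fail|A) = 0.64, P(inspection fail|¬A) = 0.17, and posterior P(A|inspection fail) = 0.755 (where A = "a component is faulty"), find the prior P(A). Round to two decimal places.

P(A) = 0.45

In odds form, posterior odds = prior odds × likelihood ratio, so prior odds = posterior odds ÷ LR.
Posterior odds = 0.755/(1−0.755) = 3.0816. LR = 0.64/0.17 = 3.7647.
Prior odds = 3.0816/3.7647 = 0.8186, so P(A) = 0.8186/(1+0.8186) ≈ 0.45.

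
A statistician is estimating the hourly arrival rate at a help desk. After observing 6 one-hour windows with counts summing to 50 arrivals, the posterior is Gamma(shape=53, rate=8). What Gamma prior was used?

A Gamma(α, β) prior (rate parametrization) on a Poisson rate with n observations summing to S gives posterior Gamma(α+S, β+n).
So α = 53 − 50 = 3 and β = 8 − 6 = 2.

Gamma(shape=3, rate=2)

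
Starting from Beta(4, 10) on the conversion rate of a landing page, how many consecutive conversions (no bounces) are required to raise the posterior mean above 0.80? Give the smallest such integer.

After k conversions and 0 bounces the posterior is Beta(4+k, 10), with mean (4+k)/(4+10+k).
Set (4+k)/(14+k) > 0.80 and solve: k > (0.80·14 − 4)/(1 − 0.80) = 36.000.
The smallest integer exceeding 36.000 is 37, and checking k=37: (41)/(51) = 0.8039 > 0.80.

k = 37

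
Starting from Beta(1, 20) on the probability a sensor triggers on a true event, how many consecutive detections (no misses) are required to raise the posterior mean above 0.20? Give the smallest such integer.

After k detections and 0 misses the posterior is Beta(1+k, 20), with mean (1+k)/(1+20+k).
Set (1+k)/(21+k) > 0.20 and solve: k > (0.20·21 − 1)/(1 − 0.20) = 4.000.
The smallest integer exceeding 4.000 is 5.

k = 5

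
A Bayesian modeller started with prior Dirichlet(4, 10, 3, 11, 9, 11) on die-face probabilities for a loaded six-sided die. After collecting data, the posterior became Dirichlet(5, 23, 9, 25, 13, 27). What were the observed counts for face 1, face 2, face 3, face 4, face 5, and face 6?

For a Dirichlet(α) prior with multinomial counts c, the posterior is Dirichlet(α + c) componentwise.
Counts are posterior − prior componentwise: 5−4=1, 23−10=13, 9−3=6, 25−11=14, 13−9=4, 27−11=16.

counts (1, 13, 6, 14, 4, 16)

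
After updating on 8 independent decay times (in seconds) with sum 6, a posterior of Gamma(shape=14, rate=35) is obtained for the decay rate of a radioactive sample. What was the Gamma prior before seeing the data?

Gamma–exponential conjugacy: posterior shape = α + n, posterior rate = β + Σtᵢ.
So α = 14 − 8 = 6 and β = 35 − 6 = 29.

Gamma(shape=6, rate=29)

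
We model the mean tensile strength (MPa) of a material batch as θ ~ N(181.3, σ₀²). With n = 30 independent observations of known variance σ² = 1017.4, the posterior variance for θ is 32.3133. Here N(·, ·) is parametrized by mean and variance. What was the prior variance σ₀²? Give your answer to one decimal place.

For the Normal–Normal model with known σ², precisions add: τ_n = τ₀ + n/σ².
So 1/σ₀² = 1/32.3133 − 30/1017.4 = 0.030947 − 0.029487 = 0.001460.
Hence σ₀² = 1/0.001460 ≈ 684.9.

σ₀² = 684.9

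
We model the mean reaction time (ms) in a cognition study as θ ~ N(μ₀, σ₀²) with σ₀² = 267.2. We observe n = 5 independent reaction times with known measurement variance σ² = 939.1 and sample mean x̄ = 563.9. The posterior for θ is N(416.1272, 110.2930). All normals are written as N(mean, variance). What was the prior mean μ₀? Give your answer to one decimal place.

μ₀ = 205.9

With known observation variance, the Normal–Normal posterior has precision τ_n = τ₀ + n/σ² and mean μ_n = (τ₀μ₀ + (n/σ²)x̄)/τ_n.
Here τ₀ = 1/267.2 = 0.003743 and τ_data = 5/939.1 = 0.005324, so τ_n = 0.009067.
Rearranging for μ₀: μ₀ = (μ_n·τ_n − τ_data·x̄)/τ₀ = (416.1272·0.009067 − 0.005324·563.9) / 0.003743 = 0.770822/0.003743 ≈ 205.9.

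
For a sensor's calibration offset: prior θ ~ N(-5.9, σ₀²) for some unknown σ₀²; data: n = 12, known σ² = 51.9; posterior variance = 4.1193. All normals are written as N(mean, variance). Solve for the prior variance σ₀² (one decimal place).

For the Normal–Normal model with known σ², precisions add: τ_n = τ₀ + n/σ².
So 1/σ₀² = 1/4.1193 − 12/51.9 = 0.242760 − 0.231214 = 0.011546.
Hence σ₀² = 1/0.011546 ≈ 86.6.

σ₀² = 86.6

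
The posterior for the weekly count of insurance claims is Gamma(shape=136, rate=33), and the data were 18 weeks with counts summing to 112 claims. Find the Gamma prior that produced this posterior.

Gamma–Poisson conjugacy: posterior shape = α + Σxᵢ, posterior rate = β + n.
So α = 136 − 112 = 24 and β = 33 − 18 = 15.

Gamma(shape=24, rate=15)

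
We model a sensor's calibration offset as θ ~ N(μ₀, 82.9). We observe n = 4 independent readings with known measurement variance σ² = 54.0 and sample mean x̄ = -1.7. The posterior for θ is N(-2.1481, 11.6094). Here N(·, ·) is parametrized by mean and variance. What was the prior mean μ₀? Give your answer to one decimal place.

The posterior mean is a precision-weighted average: μ_n = (τ₀μ₀ + τ_data·x̄)/(τ₀+τ_data), with τ₀=1/σ₀² and τ_data=n/σ².
Here τ₀ = 1/82.9 = 0.012063 and τ_data = 4/54.0 = 0.074074, so τ_n = 0.086137.
Rearranging for μ₀: μ₀ = (μ_n·τ_n − τ_data·x̄)/τ₀ = (-2.1481·0.086137 − 0.074074·-1.7) / 0.012063 = -0.059105/0.012063 ≈ -4.9.

μ₀ = -4.9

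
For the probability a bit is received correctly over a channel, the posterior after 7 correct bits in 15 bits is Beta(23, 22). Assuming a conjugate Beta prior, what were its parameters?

Beta(16, 14)

A Beta(a, b) prior with s successes and f failures in binomial data gives a Beta(a+s, b+f) posterior.
Subtract the data counts: 23−7=16, 22−8=14.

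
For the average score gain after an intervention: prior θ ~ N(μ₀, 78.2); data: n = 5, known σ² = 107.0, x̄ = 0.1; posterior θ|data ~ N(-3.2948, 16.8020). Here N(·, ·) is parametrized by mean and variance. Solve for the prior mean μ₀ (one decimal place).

With known observation variance, the Normal–Normal posterior has precision τ_n = τ₀ + n/σ² and mean μ_n = (τ₀μ₀ + (n/σ²)x̄)/τ_n.
Here τ₀ = 1/78.2 = 0.012788 and τ_data = 5/107.0 = 0.046729, so τ_n = 0.059517.
Rearranging for μ₀: μ₀ = (μ_n·τ_n − τ_data·x̄)/τ₀ = (-3.2948·0.059517 − 0.046729·0.1) / 0.012788 = -0.200770/0.012788 ≈ -15.7.

μ₀ = -15.7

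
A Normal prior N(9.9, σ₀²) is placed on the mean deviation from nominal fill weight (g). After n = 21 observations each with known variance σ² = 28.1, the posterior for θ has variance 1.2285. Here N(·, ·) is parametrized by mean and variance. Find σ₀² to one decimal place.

σ₀² = 15.0

Posterior precision equals prior precision plus data precision: 1/σ_n² = 1/σ₀² + n/σ².
So 1/σ₀² = 1/1.2285 − 21/28.1 = 0.814001 − 0.747331 = 0.066670.
Hence σ₀² = 1/0.066670 ≈ 15.0.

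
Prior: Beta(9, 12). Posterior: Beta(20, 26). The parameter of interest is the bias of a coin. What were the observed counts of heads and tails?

A Beta(a, b) prior with s successes and f failures in binomial data gives a Beta(a+s, b+f) posterior.
Match parameters: s=20−9=11, f=26−12=14.

11 heads and 14 tails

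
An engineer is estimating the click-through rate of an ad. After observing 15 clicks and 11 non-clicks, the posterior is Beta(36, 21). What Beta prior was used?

Beta(21, 10)

Under Beta–binomial conjugacy the posterior parameters are (a+s, b+f).
So a = 36 − 15 = 21 and b = 21 − 11 = 10.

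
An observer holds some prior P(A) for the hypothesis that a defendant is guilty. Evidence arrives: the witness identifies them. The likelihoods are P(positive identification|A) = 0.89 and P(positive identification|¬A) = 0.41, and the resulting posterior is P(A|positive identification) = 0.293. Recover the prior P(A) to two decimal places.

P(A) = 0.16

Bayes' rule in odds form gives O(A|E) = O(A)·[P(E|A)/P(E|¬A)], hence O(A) = O(A|E)/LR.
Posterior odds = 0.293/(1−0.293) = 0.4144. LR = 0.89/0.41 = 2.1707.
Prior odds = 0.4144/2.1707 = 0.1909, so P(A) = 0.1909/(1+0.1909) ≈ 0.16.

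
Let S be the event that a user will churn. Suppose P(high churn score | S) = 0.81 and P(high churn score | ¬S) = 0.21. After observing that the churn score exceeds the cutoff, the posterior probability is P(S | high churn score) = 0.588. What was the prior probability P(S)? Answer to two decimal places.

Bayes' rule in odds form gives O(S|E) = O(S)·[P(E|S)/P(E|¬S)], hence O(S) = O(S|E)/LR.
Posterior odds = 0.588/(1−0.588) = 1.4272. LR = 0.81/0.21 = 3.8571.
Prior odds = 1.4272/3.8571 = 0.3700, so P(S) = 0.3700/(1+0.3700) ≈ 0.27.

P(S) = 0.27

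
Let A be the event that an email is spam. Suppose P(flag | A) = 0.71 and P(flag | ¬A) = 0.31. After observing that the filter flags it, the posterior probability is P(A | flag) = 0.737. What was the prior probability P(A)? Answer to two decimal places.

In odds form, posterior odds = prior odds × likelihood ratio, so prior odds = posterior odds ÷ LR.
Posterior odds = 0.737/(1−0.737) = 2.8023. LR = 0.71/0.31 = 2.2903.
Prior odds = 2.8023/2.2903 = 1.2236, so P(A) = 1.2236/(1+1.2236) ≈ 0.55.

P(A) = 0.55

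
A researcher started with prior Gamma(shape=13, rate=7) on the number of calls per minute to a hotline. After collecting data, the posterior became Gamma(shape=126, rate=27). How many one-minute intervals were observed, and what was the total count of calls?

n = 20 one-minute intervals with total 113 calls

A Gamma(α, β) prior (rate parametrization) on a Poisson rate with n observations summing to S gives posterior Gamma(α+S, β+n).
Matching: Σxᵢ = 126 − 13 = 113 and n = 27 − 7 = 20.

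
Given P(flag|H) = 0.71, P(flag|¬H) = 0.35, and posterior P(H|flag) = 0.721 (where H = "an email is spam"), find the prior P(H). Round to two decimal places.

Bayes' rule in odds form gives O(H|E) = O(H)·[P(E|H)/P(E|¬H)], hence O(H) = O(H|E)/LR.
Posterior odds = 0.721/(1−0.721) = 2.5842. LR = 0.71/0.35 = 2.0286.
Prior odds = 2.5842/2.0286 = 1.2739, so P(H) = 1.2739/(1+1.2739) ≈ 0.56.

P(H) = 0.56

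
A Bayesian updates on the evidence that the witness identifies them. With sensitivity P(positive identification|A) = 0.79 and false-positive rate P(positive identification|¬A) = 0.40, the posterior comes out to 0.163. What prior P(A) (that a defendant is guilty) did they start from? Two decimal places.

P(A) = 0.09

Bayes' rule in odds form gives O(A|E) = O(A)·[P(E|A)/P(E|¬A)], hence O(A) = O(A|E)/LR.
Posterior odds = 0.163/(1−0.163) = 0.1947. LR = 0.79/0.40 = 1.9750.
Prior odds = 0.1947/1.9750 = 0.0986, so P(A) = 0.0986/(1+0.0986) ≈ 0.09.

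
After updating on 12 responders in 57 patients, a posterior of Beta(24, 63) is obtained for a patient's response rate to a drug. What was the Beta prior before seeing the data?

Beta is conjugate to the binomial likelihood: posterior = Beta(a+s, b+f).
So a = 24 − 12 = 12 and b = 63 − 45 = 18.

Beta(12, 18)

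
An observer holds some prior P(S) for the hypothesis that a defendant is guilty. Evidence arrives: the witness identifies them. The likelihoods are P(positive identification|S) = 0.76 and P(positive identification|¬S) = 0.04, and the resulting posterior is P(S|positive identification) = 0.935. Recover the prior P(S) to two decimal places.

Bayes' rule in odds form gives O(S|E) = O(S)·[P(E|S)/P(E|¬S)], hence O(S) = O(S|E)/LR.
Posterior odds = 0.935/(1−0.935) = 14.3846. LR = 0.76/0.04 = 19.0000.
Prior odds = 14.3846/19.0000 = 0.7571, so P(S) = 0.7571/(1+0.7571) ≈ 0.43.

P(S) = 0.43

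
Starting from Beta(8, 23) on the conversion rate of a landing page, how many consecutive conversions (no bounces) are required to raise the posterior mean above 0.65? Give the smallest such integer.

After k conversions and 0 bounces the posterior is Beta(8+k, 23), with mean (8+k)/(8+23+k).
Set (8+k)/(31+k) > 0.65 and solve: k > (0.65·31 − 8)/(1 − 0.65) = 34.714.
The smallest integer exceeding 34.714 is 35, and checking k=35: (43)/(66) = 0.6515 > 0.65.

k = 35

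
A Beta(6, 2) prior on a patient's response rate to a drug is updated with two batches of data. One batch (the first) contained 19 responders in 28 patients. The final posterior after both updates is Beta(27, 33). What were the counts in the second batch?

2 responders and 22 non-responders

Sequential conjugate updates are equivalent to a single update on the pooled data, so total successes = posterior α − prior α and total failures = posterior β − prior β.
Total across both batches: 27−6=21 responders, 33−2=31 non-responders.
Subtract the first batch: 21−19=2 responders and 31−9=22 non-responders.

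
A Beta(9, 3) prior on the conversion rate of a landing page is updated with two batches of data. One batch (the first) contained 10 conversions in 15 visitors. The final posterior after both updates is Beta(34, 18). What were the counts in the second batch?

15 conversions and 10 bounces

Sequential conjugate updates are equivalent to a single update on the pooled data, so total successes = posterior α − prior α and total failures = posterior β − prior β.
Total across both batches: 34−9=25 conversions, 18−3=15 bounces.
Subtract the first batch: 25−10=15 conversions and 15−5=10 bounces.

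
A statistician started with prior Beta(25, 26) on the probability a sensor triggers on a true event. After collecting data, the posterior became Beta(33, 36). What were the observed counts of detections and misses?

Beta is conjugate to the binomial likelihood: posterior = Beta(a+s, b+f).
Match parameters: s=33−25=8, f=36−26=10.

8 detections and 10 misses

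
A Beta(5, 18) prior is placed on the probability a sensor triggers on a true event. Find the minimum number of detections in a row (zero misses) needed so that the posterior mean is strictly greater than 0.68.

After k detections and 0 misses the posterior is Beta(5+k, 18), with mean (5+k)/(5+18+k).
Set (5+k)/(23+k) > 0.68 and solve: k > (0.68·23 − 5)/(1 − 0.68) = 33.250.
The smallest integer exceeding 33.250 is 34, and checking k=34: (39)/(57) = 0.6842 > 0.68.

k = 34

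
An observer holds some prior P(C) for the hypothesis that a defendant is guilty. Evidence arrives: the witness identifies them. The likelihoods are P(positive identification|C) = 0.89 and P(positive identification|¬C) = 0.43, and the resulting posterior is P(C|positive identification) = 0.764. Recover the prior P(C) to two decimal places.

Bayes' rule in odds form gives O(C|E) = O(C)·[P(E|C)/P(E|¬C)], hence O(C) = O(C|E)/LR.
Posterior odds = 0.764/(1−0.764) = 3.2373. LR = 0.89/0.43 = 2.0698.
Prior odds = 3.2373/2.0698 = 1.5641, so P(C) = 1.5641/(1+1.5641) ≈ 0.61.

P(C) = 0.61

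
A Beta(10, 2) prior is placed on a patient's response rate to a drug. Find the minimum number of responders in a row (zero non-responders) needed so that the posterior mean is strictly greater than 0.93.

After k responders and 0 non-responders the posterior is Beta(10+k, 2), with mean (10+k)/(10+2+k).
Set (10+k)/(12+k) > 0.93 and solve: k > (0.93·12 − 10)/(1 − 0.93) = 16.571.
The smallest integer exceeding 16.571 is 17, and checking k=17: (27)/(29) = 0.9310 > 0.93.

k = 17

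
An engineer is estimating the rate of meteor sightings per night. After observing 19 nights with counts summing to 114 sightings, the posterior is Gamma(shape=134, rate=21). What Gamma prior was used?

Gamma–Poisson conjugacy: posterior shape = α + Σxᵢ, posterior rate = β + n.
So α = 134 − 114 = 20 and β = 21 − 19 = 2.

Gamma(shape=20, rate=2)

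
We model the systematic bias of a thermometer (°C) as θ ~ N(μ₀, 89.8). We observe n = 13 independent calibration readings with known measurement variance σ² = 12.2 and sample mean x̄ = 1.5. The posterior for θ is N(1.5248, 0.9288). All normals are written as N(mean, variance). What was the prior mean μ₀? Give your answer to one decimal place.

With known observation variance, the Normal–Normal posterior has precision τ_n = τ₀ + n/σ² and mean μ_n = (τ₀μ₀ + (n/σ²)x̄)/τ_n.
Here τ₀ = 1/89.8 = 0.011136 and τ_data = 13/12.2 = 1.065574, so τ_n = 1.076710.
Rearranging for μ₀: μ₀ = (μ_n·τ_n − τ_data·x̄)/τ₀ = (1.5248·1.076710 − 1.065574·1.5) / 0.011136 = 0.043406/0.011136 ≈ 3.9.

μ₀ = 3.9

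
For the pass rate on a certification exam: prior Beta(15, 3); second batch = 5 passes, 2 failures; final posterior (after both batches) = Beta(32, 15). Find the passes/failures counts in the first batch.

12 passes and 10 failures

Because Beta–binomial updating is additive in the counts, the combined data contributed (α_post−α_prior, β_post−β_prior) successes and failures.
Total across both batches: 32−15=17 passes, 15−3=12 failures.
Subtract the second batch: 17−5=12 passes and 12−2=10 failures.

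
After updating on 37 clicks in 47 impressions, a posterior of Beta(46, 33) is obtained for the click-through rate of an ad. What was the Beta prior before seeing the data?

Beta(9, 23)

Under Beta–binomial conjugacy the posterior parameters are (a+s, b+f).
So a = 46 − 37 = 9 and b = 33 − 10 = 23.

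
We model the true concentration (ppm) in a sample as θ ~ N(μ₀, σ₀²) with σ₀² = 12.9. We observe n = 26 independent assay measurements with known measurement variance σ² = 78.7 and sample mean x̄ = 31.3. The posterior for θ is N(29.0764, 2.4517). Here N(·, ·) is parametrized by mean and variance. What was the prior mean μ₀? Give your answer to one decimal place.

With known observation variance, the Normal–Normal posterior has precision τ_n = τ₀ + n/σ² and mean μ_n = (τ₀μ₀ + (n/σ²)x̄)/τ_n.
Here τ₀ = 1/12.9 = 0.077519 and τ_data = 26/78.7 = 0.330368, so τ_n = 0.407887.
Rearranging for μ₀: μ₀ = (μ_n·τ_n − τ_data·x̄)/τ₀ = (29.0764·0.407887 − 0.330368·31.3) / 0.077519 = 1.519367/0.077519 ≈ 19.6.

μ₀ = 19.6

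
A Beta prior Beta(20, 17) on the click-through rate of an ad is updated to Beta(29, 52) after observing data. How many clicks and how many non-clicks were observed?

9 clicks and 35 non-clicks

Beta is conjugate to the binomial likelihood: posterior = Beta(α+s, β+f).
So s = 29 − 20 = 9 and f = 52 − 17 = 35.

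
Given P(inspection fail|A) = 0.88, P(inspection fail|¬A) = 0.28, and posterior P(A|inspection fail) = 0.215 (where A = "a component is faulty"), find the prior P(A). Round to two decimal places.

P(A) = 0.08

Bayes' rule in odds form gives O(A|E) = O(A)·[P(E|A)/P(E|¬A)], hence O(A) = O(A|E)/LR.
Posterior odds = 0.215/(1−0.215) = 0.2739. LR = 0.88/0.28 = 3.1429.
Prior odds = 0.2739/3.1429 = 0.0871, so P(A) = 0.0871/(1+0.0871) ≈ 0.08.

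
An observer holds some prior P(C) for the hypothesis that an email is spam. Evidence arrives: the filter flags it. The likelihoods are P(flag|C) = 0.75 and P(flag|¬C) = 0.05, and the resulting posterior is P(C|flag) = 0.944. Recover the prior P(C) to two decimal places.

Bayes' rule in odds form gives O(C|E) = O(C)·[P(E|C)/P(E|¬C)], hence O(C) = O(C|E)/LR.
Posterior odds = 0.944/(1−0.944) = 16.8571. LR = 0.75/0.05 = 15.0000.
Prior odds = 16.8571/15.0000 = 1.1238, so P(C) = 1.1238/(1+1.1238) ≈ 0.53.

P(C) = 0.53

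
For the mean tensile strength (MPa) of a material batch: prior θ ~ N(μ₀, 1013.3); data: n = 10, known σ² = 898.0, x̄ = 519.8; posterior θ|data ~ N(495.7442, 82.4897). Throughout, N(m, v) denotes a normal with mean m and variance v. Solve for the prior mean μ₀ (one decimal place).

μ₀ = 224.3

The posterior mean is a precision-weighted average: μ_n = (τ₀μ₀ + τ_data·x̄)/(τ₀+τ_data), with τ₀=1/σ₀² and τ_data=n/σ².
Here τ₀ = 1/1013.3 = 0.000987 and τ_data = 10/898.0 = 0.011136, so τ_n = 0.012123.
Rearranging for μ₀: μ₀ = (μ_n·τ_n − τ_data·x̄)/τ₀ = (495.7442·0.012123 − 0.011136·519.8) / 0.000987 = 0.221414/0.000987 ≈ 224.3.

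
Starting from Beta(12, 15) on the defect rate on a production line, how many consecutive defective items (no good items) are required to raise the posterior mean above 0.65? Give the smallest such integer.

After k defective items and 0 good items the posterior is Beta(12+k, 15), with mean (12+k)/(12+15+k).
Set (12+k)/(27+k) > 0.65 and solve: k > (0.65·27 − 12)/(1 − 0.65) = 15.857.
The smallest integer exceeding 15.857 is 16.

k = 16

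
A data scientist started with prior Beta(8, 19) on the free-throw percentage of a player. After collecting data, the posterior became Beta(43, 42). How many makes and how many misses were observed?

35 makes and 23 misses

Under Beta–binomial conjugacy the posterior parameters are (α+s, β+f).
Match parameters: s=43−8=35, f=42−19=23.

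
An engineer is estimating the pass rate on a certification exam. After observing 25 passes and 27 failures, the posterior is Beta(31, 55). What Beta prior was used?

Beta(6, 28)

Beta is conjugate to the binomial likelihood: posterior = Beta(α+s, β+f).
So α = 31 − 25 = 6 and β = 55 − 27 = 28.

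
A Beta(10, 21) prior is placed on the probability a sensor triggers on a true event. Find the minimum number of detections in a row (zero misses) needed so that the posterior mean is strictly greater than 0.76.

After k detections and 0 misses the posterior is Beta(10+k, 21), with mean (10+k)/(10+21+k).
Set (10+k)/(31+k) > 0.76 and solve: k > (0.76·31 − 10)/(1 − 0.76) = 56.500.
The smallest integer exceeding 56.500 is 57.

k = 57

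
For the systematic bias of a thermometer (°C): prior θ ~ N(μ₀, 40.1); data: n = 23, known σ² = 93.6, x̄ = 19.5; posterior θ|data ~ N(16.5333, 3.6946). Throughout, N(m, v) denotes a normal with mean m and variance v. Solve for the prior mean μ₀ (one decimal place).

μ₀ = -12.7

The posterior mean is a precision-weighted average: μ_n = (τ₀μ₀ + τ_data·x̄)/(τ₀+τ_data), with τ₀=1/σ₀² and τ_data=n/σ².
Here τ₀ = 1/40.1 = 0.024938 and τ_data = 23/93.6 = 0.245726, so τ_n = 0.270664.
Rearranging for μ₀: μ₀ = (μ_n·τ_n − τ_data·x̄)/τ₀ = (16.5333·0.270664 − 0.245726·19.5) / 0.024938 = -0.316688/0.024938 ≈ -12.7.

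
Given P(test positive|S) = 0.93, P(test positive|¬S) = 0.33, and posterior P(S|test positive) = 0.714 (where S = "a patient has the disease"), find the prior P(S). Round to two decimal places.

Bayes' rule in odds form gives O(S|E) = O(S)·[P(E|S)/P(E|¬S)], hence O(S) = O(S|E)/LR.
Posterior odds = 0.714/(1−0.714) = 2.4965. LR = 0.93/0.33 = 2.8182.
Prior odds = 2.4965/2.8182 = 0.8858, so P(S) = 0.8858/(1+0.8858) ≈ 0.47.

P(S) = 0.47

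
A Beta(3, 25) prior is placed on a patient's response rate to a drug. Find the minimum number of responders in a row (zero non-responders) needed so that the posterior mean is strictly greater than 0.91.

After k responders and 0 non-responders the posterior is Beta(3+k, 25), with mean (3+k)/(3+25+k).
Set (3+k)/(28+k) > 0.91 and solve: k > (0.91·28 − 3)/(1 − 0.91) = 249.778.
The smallest integer exceeding 249.778 is 250.

k = 250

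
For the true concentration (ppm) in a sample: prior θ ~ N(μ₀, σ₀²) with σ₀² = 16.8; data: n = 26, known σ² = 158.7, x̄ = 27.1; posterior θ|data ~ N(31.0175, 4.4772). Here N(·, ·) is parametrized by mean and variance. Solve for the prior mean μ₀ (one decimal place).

μ₀ = 41.8

With known observation variance, the Normal–Normal posterior has precision τ_n = τ₀ + n/σ² and mean μ_n = (τ₀μ₀ + (n/σ²)x̄)/τ_n.
Here τ₀ = 1/16.8 = 0.059524 and τ_data = 26/158.7 = 0.163831, so τ_n = 0.223355.
Rearranging for μ₀: μ₀ = (μ_n·τ_n − τ_data·x̄)/τ₀ = (31.0175·0.223355 − 0.163831·27.1) / 0.059524 = 2.488094/0.059524 ≈ 41.8.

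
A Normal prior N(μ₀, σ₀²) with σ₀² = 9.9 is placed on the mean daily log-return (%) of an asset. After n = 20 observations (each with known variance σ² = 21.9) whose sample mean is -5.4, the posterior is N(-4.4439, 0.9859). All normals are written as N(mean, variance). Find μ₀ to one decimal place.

μ₀ = 4.2

The posterior mean is a precision-weighted average: μ_n = (τ₀μ₀ + τ_data·x̄)/(τ₀+τ_data), with τ₀=1/σ₀² and τ_data=n/σ².
Here τ₀ = 1/9.9 = 0.101010 and τ_data = 20/21.9 = 0.913242, so τ_n = 1.014252.
Rearranging for μ₀: μ₀ = (μ_n·τ_n − τ_data·x̄)/τ₀ = (-4.4439·1.014252 − 0.913242·-5.4) / 0.101010 = 0.424272/0.101010 ≈ 4.2.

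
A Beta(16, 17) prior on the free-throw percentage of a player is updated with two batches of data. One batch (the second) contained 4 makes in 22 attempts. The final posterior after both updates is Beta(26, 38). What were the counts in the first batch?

Because Beta–binomial updating is additive in the counts, the combined data contributed (α_post−α_prior, β_post−β_prior) successes and failures.
Total across both batches: 26−16=10 makes, 38−17=21 misses.
Subtract the second batch: 10−4=6 makes and 21−18=3 misses.

6 makes and 3 misses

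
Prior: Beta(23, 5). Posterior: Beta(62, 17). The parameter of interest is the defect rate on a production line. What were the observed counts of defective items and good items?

A Beta(α, β) prior with s successes and f failures in binomial data gives a Beta(α+s, β+f) posterior.
Match parameters: s=62−23=39, f=17−5=12.

39 defective items and 12 good items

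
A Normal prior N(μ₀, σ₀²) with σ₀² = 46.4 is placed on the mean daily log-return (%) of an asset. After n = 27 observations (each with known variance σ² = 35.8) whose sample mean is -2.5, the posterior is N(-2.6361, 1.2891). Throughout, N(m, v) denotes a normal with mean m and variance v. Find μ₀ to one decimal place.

μ₀ = -7.4

With known observation variance, the Normal–Normal posterior has precision τ_n = τ₀ + n/σ² and mean μ_n = (τ₀μ₀ + (n/σ²)x̄)/τ_n.
Here τ₀ = 1/46.4 = 0.021552 and τ_data = 27/35.8 = 0.754190, so τ_n = 0.775742.
Rearranging for μ₀: μ₀ = (μ_n·τ_n − τ_data·x̄)/τ₀ = (-2.6361·0.775742 − 0.754190·-2.5) / 0.021552 = -0.159458/0.021552 ≈ -7.4.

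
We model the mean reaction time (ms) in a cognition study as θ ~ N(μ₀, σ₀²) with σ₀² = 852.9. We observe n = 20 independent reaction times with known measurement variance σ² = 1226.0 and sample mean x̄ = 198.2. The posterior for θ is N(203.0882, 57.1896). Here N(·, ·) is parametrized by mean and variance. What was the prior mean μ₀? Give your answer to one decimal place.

μ₀ = 271.1

With known observation variance, the Normal–Normal posterior has precision τ_n = τ₀ + n/σ² and mean μ_n = (τ₀μ₀ + (n/σ²)x̄)/τ_n.
Here τ₀ = 1/852.9 = 0.001172 and τ_data = 20/1226.0 = 0.016313, so τ_n = 0.017485.
Rearranging for μ₀: μ₀ = (μ_n·τ_n − τ_data·x̄)/τ₀ = (203.0882·0.017485 − 0.016313·198.2) / 0.001172 = 0.317761/0.001172 ≈ 271.1.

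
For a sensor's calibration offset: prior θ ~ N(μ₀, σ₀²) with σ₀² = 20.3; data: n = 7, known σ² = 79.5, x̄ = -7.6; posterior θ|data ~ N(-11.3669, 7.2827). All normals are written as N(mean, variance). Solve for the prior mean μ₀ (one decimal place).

μ₀ = -18.1

With known observation variance, the Normal–Normal posterior has precision τ_n = τ₀ + n/σ² and mean μ_n = (τ₀μ₀ + (n/σ²)x̄)/τ_n.
Here τ₀ = 1/20.3 = 0.049261 and τ_data = 7/79.5 = 0.088050, so τ_n = 0.137311.
Rearranging for μ₀: μ₀ = (μ_n·τ_n − τ_data·x̄)/τ₀ = (-11.3669·0.137311 − 0.088050·-7.6) / 0.049261 = -0.891620/0.049261 ≈ -18.1.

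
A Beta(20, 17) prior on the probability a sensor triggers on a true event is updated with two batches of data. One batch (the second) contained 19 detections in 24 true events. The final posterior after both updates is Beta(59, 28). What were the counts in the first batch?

Because Beta–binomial updating is additive in the counts, the combined data contributed (α_post−α_prior, β_post−β_prior) successes and failures.
Total across both batches: 59−20=39 detections, 28−17=11 misses.
Subtract the second batch: 39−19=20 detections and 11−5=6 misses.

20 detections and 6 misses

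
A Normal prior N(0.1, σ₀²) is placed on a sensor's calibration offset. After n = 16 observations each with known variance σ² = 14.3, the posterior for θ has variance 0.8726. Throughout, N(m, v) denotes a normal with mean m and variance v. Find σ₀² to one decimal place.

σ₀² = 36.9

For the Normal–Normal model with known σ², precisions add: τ_n = τ₀ + n/σ².
So 1/σ₀² = 1/0.8726 − 16/14.3 = 1.146000 − 1.118881 = 0.027119.
Hence σ₀² = 1/0.027119 ≈ 36.9.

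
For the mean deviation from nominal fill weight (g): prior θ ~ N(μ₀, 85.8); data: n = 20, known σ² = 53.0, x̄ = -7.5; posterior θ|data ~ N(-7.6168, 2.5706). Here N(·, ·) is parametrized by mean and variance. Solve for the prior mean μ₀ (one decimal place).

μ₀ = -11.4

With known observation variance, the Normal–Normal posterior has precision τ_n = τ₀ + n/σ² and mean μ_n = (τ₀μ₀ + (n/σ²)x̄)/τ_n.
Here τ₀ = 1/85.8 = 0.011655 and τ_data = 20/53.0 = 0.377358, so τ_n = 0.389013.
Rearranging for μ₀: μ₀ = (μ_n·τ_n − τ_data·x̄)/τ₀ = (-7.6168·0.389013 − 0.377358·-7.5) / 0.011655 = -0.132849/0.011655 ≈ -11.4.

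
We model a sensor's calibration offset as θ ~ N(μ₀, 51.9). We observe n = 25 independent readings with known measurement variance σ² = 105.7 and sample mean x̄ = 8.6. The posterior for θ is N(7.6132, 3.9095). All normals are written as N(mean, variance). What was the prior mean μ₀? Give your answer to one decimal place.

The posterior mean is a precision-weighted average: μ_n = (τ₀μ₀ + τ_data·x̄)/(τ₀+τ_data), with τ₀=1/σ₀² and τ_data=n/σ².
Here τ₀ = 1/51.9 = 0.019268 and τ_data = 25/105.7 = 0.236518, so τ_n = 0.255786.
Rearranging for μ₀: μ₀ = (μ_n·τ_n − τ_data·x̄)/τ₀ = (7.6132·0.255786 − 0.236518·8.6) / 0.019268 = -0.086705/0.019268 ≈ -4.5.

μ₀ = -4.5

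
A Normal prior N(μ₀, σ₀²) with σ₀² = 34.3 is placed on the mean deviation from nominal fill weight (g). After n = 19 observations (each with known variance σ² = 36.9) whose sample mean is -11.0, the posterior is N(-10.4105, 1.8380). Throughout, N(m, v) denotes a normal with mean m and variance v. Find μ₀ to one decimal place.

The posterior mean is a precision-weighted average: μ_n = (τ₀μ₀ + τ_data·x̄)/(τ₀+τ_data), with τ₀=1/σ₀² and τ_data=n/σ².
Here τ₀ = 1/34.3 = 0.029155 and τ_data = 19/36.9 = 0.514905, so τ_n = 0.544060.
Rearranging for μ₀: μ₀ = (μ_n·τ_n − τ_data·x̄)/τ₀ = (-10.4105·0.544060 − 0.514905·-11.0) / 0.029155 = 0.000018/0.029155 ≈ 0.0.

μ₀ = 0.0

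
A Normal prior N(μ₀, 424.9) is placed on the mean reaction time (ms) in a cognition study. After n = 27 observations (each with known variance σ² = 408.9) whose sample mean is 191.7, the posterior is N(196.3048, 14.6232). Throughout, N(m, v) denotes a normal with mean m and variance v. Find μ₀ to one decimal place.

The posterior mean is a precision-weighted average: μ_n = (τ₀μ₀ + τ_data·x̄)/(τ₀+τ_data), with τ₀=1/σ₀² and τ_data=n/σ².
Here τ₀ = 1/424.9 = 0.002353 and τ_data = 27/408.9 = 0.066031, so τ_n = 0.068384.
Rearranging for μ₀: μ₀ = (μ_n·τ_n − τ_data·x̄)/τ₀ = (196.3048·0.068384 − 0.066031·191.7) / 0.002353 = 0.765965/0.002353 ≈ 325.5.

μ₀ = 325.5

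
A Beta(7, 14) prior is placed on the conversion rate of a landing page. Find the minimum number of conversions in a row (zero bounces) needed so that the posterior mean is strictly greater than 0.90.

k = 120

After k conversions and 0 bounces the posterior is Beta(7+k, 14), with mean (7+k)/(7+14+k).
Set (7+k)/(21+k) > 0.90 and solve: k > (0.90·21 − 7)/(1 − 0.90) = 119.000.
The smallest integer exceeding 119.000 is 120, and checking k=120: (127)/(141) = 0.9007 > 0.90.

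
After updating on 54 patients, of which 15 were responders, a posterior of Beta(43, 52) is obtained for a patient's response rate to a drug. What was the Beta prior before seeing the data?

Beta(28, 13)

Under Beta–binomial conjugacy the posterior parameters are (a+s, b+f).
So a = 43 − 15 = 28 and b = 52 − 39 = 13.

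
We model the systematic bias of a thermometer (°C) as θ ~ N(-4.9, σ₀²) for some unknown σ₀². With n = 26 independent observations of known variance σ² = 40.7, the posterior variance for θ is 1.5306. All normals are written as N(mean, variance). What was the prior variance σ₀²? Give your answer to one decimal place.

σ₀² = 68.9

Posterior precision equals prior precision plus data precision: 1/σ_n² = 1/σ₀² + n/σ².
So 1/σ₀² = 1/1.5306 − 26/40.7 = 0.653339 − 0.638821 = 0.014518.
Hence σ₀² = 1/0.014518 ≈ 68.9.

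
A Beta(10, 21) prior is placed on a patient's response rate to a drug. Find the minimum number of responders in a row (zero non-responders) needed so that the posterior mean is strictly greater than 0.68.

k = 35

After k responders and 0 non-responders the posterior is Beta(10+k, 21), with mean (10+k)/(10+21+k).
Set (10+k)/(31+k) > 0.68 and solve: k > (0.68·31 − 10)/(1 − 0.68) = 34.625.
The smallest integer exceeding 34.625 is 35, and checking k=35: (45)/(66) = 0.6818 > 0.68.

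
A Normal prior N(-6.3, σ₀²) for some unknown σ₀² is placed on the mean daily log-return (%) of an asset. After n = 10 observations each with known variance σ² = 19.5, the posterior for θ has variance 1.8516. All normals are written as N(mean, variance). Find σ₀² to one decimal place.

Posterior precision equals prior precision plus data precision: 1/σ_n² = 1/σ₀² + n/σ².
So 1/σ₀² = 1/1.8516 − 10/19.5 = 0.540073 − 0.512821 = 0.027252.
Hence σ₀² = 1/0.027252 ≈ 36.7.

σ₀² = 36.7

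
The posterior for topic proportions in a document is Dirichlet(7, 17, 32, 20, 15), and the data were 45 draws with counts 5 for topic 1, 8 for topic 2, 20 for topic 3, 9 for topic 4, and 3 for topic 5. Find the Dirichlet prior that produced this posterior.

For a Dirichlet(α) prior with multinomial counts c, the posterior is Dirichlet(α + c) componentwise.
Subtract each count from the matching posterior parameter: 7−5=2, 17−8=9, 32−20=12, 20−9=11, 15−3=12.

Dirichlet(2, 9, 12, 11, 12)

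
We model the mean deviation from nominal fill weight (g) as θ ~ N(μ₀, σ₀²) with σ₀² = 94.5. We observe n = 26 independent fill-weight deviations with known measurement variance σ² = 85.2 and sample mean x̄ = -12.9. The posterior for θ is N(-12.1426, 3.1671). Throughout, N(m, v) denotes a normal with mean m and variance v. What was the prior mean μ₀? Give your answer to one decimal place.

With known observation variance, the Normal–Normal posterior has precision τ_n = τ₀ + n/σ² and mean μ_n = (τ₀μ₀ + (n/σ²)x̄)/τ_n.
Here τ₀ = 1/94.5 = 0.010582 and τ_data = 26/85.2 = 0.305164, so τ_n = 0.315746.
Rearranging for μ₀: μ₀ = (μ_n·τ_n − τ_data·x̄)/τ₀ = (-12.1426·0.315746 − 0.305164·-12.9) / 0.010582 = 0.102638/0.010582 ≈ 9.7.

μ₀ = 9.7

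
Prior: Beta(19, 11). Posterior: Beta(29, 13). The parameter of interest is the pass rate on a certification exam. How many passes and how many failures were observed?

10 passes and 2 failures

Beta is conjugate to the binomial likelihood: posterior = Beta(α+s, β+f).
So s = 29 − 19 = 10 and f = 13 − 11 = 2.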